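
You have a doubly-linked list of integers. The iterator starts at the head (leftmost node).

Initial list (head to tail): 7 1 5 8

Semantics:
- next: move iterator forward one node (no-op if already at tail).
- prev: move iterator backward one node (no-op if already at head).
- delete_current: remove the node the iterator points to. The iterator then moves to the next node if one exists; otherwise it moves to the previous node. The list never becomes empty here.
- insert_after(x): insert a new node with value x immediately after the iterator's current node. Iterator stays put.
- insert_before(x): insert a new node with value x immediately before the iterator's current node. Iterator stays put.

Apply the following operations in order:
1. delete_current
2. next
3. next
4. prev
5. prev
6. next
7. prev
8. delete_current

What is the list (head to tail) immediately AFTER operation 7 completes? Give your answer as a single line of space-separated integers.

Answer: 1 5 8

Derivation:
After 1 (delete_current): list=[1, 5, 8] cursor@1
After 2 (next): list=[1, 5, 8] cursor@5
After 3 (next): list=[1, 5, 8] cursor@8
After 4 (prev): list=[1, 5, 8] cursor@5
After 5 (prev): list=[1, 5, 8] cursor@1
After 6 (next): list=[1, 5, 8] cursor@5
After 7 (prev): list=[1, 5, 8] cursor@1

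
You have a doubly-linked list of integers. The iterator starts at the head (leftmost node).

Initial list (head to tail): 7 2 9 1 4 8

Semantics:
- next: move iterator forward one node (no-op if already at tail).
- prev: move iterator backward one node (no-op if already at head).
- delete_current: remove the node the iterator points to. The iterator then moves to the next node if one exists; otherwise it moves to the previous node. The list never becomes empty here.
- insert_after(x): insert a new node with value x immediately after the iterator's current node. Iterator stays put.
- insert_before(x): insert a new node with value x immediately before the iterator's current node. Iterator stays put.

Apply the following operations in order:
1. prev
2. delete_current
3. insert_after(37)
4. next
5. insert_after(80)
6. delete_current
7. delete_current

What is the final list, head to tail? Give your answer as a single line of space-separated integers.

After 1 (prev): list=[7, 2, 9, 1, 4, 8] cursor@7
After 2 (delete_current): list=[2, 9, 1, 4, 8] cursor@2
After 3 (insert_after(37)): list=[2, 37, 9, 1, 4, 8] cursor@2
After 4 (next): list=[2, 37, 9, 1, 4, 8] cursor@37
After 5 (insert_after(80)): list=[2, 37, 80, 9, 1, 4, 8] cursor@37
After 6 (delete_current): list=[2, 80, 9, 1, 4, 8] cursor@80
After 7 (delete_current): list=[2, 9, 1, 4, 8] cursor@9

Answer: 2 9 1 4 8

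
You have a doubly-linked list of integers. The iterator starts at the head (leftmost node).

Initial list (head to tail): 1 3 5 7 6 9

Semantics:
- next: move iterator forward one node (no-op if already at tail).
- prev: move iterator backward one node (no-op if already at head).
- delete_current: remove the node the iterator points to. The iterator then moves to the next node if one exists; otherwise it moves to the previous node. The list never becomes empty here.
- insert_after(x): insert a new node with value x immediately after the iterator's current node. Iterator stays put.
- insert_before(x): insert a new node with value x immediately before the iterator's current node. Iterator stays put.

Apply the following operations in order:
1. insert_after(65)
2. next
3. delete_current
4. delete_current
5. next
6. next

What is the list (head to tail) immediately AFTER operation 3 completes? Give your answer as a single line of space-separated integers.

After 1 (insert_after(65)): list=[1, 65, 3, 5, 7, 6, 9] cursor@1
After 2 (next): list=[1, 65, 3, 5, 7, 6, 9] cursor@65
After 3 (delete_current): list=[1, 3, 5, 7, 6, 9] cursor@3

Answer: 1 3 5 7 6 9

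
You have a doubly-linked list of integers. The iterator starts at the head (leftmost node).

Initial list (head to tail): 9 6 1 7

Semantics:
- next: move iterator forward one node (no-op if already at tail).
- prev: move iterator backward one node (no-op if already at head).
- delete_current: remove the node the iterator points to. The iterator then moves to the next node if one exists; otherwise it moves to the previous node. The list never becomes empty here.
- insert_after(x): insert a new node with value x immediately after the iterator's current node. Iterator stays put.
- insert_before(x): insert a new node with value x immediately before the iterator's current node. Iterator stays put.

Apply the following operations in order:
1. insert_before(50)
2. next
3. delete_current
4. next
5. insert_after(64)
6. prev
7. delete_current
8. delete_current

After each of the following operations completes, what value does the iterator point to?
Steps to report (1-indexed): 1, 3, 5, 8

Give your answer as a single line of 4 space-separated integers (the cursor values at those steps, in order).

After 1 (insert_before(50)): list=[50, 9, 6, 1, 7] cursor@9
After 2 (next): list=[50, 9, 6, 1, 7] cursor@6
After 3 (delete_current): list=[50, 9, 1, 7] cursor@1
After 4 (next): list=[50, 9, 1, 7] cursor@7
After 5 (insert_after(64)): list=[50, 9, 1, 7, 64] cursor@7
After 6 (prev): list=[50, 9, 1, 7, 64] cursor@1
After 7 (delete_current): list=[50, 9, 7, 64] cursor@7
After 8 (delete_current): list=[50, 9, 64] cursor@64

Answer: 9 1 7 64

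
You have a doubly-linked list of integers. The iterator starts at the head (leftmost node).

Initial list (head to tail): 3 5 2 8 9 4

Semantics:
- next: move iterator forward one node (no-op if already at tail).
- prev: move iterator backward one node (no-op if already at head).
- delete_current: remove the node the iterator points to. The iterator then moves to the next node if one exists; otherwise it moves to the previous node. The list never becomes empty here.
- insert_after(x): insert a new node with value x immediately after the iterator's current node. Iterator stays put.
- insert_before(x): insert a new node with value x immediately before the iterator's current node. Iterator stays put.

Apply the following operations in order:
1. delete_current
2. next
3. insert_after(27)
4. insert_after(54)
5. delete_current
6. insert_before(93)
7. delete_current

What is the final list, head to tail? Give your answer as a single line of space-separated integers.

After 1 (delete_current): list=[5, 2, 8, 9, 4] cursor@5
After 2 (next): list=[5, 2, 8, 9, 4] cursor@2
After 3 (insert_after(27)): list=[5, 2, 27, 8, 9, 4] cursor@2
After 4 (insert_after(54)): list=[5, 2, 54, 27, 8, 9, 4] cursor@2
After 5 (delete_current): list=[5, 54, 27, 8, 9, 4] cursor@54
After 6 (insert_before(93)): list=[5, 93, 54, 27, 8, 9, 4] cursor@54
After 7 (delete_current): list=[5, 93, 27, 8, 9, 4] cursor@27

Answer: 5 93 27 8 9 4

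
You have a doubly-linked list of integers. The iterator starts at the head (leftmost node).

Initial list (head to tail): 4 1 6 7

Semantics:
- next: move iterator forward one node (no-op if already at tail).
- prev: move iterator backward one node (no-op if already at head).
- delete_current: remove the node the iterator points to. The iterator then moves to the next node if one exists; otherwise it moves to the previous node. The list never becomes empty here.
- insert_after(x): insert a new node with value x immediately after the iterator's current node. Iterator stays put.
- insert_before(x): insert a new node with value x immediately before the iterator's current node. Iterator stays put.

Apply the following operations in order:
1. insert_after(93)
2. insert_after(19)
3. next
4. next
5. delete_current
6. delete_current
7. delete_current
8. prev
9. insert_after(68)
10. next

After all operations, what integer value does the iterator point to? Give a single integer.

Answer: 68

Derivation:
After 1 (insert_after(93)): list=[4, 93, 1, 6, 7] cursor@4
After 2 (insert_after(19)): list=[4, 19, 93, 1, 6, 7] cursor@4
After 3 (next): list=[4, 19, 93, 1, 6, 7] cursor@19
After 4 (next): list=[4, 19, 93, 1, 6, 7] cursor@93
After 5 (delete_current): list=[4, 19, 1, 6, 7] cursor@1
After 6 (delete_current): list=[4, 19, 6, 7] cursor@6
After 7 (delete_current): list=[4, 19, 7] cursor@7
After 8 (prev): list=[4, 19, 7] cursor@19
After 9 (insert_after(68)): list=[4, 19, 68, 7] cursor@19
After 10 (next): list=[4, 19, 68, 7] cursor@68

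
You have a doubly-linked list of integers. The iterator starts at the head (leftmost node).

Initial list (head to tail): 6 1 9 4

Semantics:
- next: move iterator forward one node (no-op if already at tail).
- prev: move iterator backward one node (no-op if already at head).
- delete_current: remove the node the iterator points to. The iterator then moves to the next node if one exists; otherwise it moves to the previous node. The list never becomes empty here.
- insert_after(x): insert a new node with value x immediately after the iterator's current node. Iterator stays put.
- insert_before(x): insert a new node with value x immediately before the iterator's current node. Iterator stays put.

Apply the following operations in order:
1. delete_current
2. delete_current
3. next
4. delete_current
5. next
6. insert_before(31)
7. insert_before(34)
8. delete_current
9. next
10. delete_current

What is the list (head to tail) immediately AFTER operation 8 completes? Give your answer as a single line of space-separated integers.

Answer: 31 34

Derivation:
After 1 (delete_current): list=[1, 9, 4] cursor@1
After 2 (delete_current): list=[9, 4] cursor@9
After 3 (next): list=[9, 4] cursor@4
After 4 (delete_current): list=[9] cursor@9
After 5 (next): list=[9] cursor@9
After 6 (insert_before(31)): list=[31, 9] cursor@9
After 7 (insert_before(34)): list=[31, 34, 9] cursor@9
After 8 (delete_current): list=[31, 34] cursor@34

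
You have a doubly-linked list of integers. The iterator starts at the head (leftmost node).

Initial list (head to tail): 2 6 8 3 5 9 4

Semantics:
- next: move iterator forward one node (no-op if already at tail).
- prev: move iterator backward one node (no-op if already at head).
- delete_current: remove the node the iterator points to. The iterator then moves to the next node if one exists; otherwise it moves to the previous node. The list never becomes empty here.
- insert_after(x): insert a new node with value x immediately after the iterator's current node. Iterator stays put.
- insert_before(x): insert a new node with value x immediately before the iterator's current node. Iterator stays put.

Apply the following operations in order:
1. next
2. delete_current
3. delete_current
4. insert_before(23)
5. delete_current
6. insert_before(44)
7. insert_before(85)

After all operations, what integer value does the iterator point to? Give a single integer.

After 1 (next): list=[2, 6, 8, 3, 5, 9, 4] cursor@6
After 2 (delete_current): list=[2, 8, 3, 5, 9, 4] cursor@8
After 3 (delete_current): list=[2, 3, 5, 9, 4] cursor@3
After 4 (insert_before(23)): list=[2, 23, 3, 5, 9, 4] cursor@3
After 5 (delete_current): list=[2, 23, 5, 9, 4] cursor@5
After 6 (insert_before(44)): list=[2, 23, 44, 5, 9, 4] cursor@5
After 7 (insert_before(85)): list=[2, 23, 44, 85, 5, 9, 4] cursor@5

Answer: 5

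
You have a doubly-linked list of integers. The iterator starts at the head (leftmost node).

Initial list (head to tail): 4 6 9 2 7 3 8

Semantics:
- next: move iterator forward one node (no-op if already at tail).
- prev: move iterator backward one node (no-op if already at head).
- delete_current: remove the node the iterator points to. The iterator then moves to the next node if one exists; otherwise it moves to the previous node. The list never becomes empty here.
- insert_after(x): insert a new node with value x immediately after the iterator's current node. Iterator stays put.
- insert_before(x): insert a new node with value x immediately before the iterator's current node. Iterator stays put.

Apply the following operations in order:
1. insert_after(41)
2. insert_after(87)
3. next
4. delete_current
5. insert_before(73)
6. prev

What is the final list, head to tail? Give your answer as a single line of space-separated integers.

After 1 (insert_after(41)): list=[4, 41, 6, 9, 2, 7, 3, 8] cursor@4
After 2 (insert_after(87)): list=[4, 87, 41, 6, 9, 2, 7, 3, 8] cursor@4
After 3 (next): list=[4, 87, 41, 6, 9, 2, 7, 3, 8] cursor@87
After 4 (delete_current): list=[4, 41, 6, 9, 2, 7, 3, 8] cursor@41
After 5 (insert_before(73)): list=[4, 73, 41, 6, 9, 2, 7, 3, 8] cursor@41
After 6 (prev): list=[4, 73, 41, 6, 9, 2, 7, 3, 8] cursor@73

Answer: 4 73 41 6 9 2 7 3 8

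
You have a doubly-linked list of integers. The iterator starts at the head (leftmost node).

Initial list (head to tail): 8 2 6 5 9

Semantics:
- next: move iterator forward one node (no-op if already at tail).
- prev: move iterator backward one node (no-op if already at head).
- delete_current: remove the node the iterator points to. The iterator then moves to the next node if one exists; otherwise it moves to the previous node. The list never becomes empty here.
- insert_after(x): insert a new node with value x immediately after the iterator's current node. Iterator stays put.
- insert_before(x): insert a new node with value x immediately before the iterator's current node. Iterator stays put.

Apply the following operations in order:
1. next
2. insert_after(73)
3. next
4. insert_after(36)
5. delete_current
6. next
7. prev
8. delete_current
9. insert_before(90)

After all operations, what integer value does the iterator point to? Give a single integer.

After 1 (next): list=[8, 2, 6, 5, 9] cursor@2
After 2 (insert_after(73)): list=[8, 2, 73, 6, 5, 9] cursor@2
After 3 (next): list=[8, 2, 73, 6, 5, 9] cursor@73
After 4 (insert_after(36)): list=[8, 2, 73, 36, 6, 5, 9] cursor@73
After 5 (delete_current): list=[8, 2, 36, 6, 5, 9] cursor@36
After 6 (next): list=[8, 2, 36, 6, 5, 9] cursor@6
After 7 (prev): list=[8, 2, 36, 6, 5, 9] cursor@36
After 8 (delete_current): list=[8, 2, 6, 5, 9] cursor@6
After 9 (insert_before(90)): list=[8, 2, 90, 6, 5, 9] cursor@6

Answer: 6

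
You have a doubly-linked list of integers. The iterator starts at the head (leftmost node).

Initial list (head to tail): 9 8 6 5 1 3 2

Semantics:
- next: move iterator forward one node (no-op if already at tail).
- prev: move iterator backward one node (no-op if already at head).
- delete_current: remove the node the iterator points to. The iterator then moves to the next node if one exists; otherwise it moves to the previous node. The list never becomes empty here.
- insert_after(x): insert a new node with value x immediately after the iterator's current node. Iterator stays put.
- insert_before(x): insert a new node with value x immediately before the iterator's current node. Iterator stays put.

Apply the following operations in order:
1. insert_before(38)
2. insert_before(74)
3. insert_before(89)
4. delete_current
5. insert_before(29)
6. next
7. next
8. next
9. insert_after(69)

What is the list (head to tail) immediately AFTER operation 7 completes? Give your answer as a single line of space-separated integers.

After 1 (insert_before(38)): list=[38, 9, 8, 6, 5, 1, 3, 2] cursor@9
After 2 (insert_before(74)): list=[38, 74, 9, 8, 6, 5, 1, 3, 2] cursor@9
After 3 (insert_before(89)): list=[38, 74, 89, 9, 8, 6, 5, 1, 3, 2] cursor@9
After 4 (delete_current): list=[38, 74, 89, 8, 6, 5, 1, 3, 2] cursor@8
After 5 (insert_before(29)): list=[38, 74, 89, 29, 8, 6, 5, 1, 3, 2] cursor@8
After 6 (next): list=[38, 74, 89, 29, 8, 6, 5, 1, 3, 2] cursor@6
After 7 (next): list=[38, 74, 89, 29, 8, 6, 5, 1, 3, 2] cursor@5

Answer: 38 74 89 29 8 6 5 1 3 2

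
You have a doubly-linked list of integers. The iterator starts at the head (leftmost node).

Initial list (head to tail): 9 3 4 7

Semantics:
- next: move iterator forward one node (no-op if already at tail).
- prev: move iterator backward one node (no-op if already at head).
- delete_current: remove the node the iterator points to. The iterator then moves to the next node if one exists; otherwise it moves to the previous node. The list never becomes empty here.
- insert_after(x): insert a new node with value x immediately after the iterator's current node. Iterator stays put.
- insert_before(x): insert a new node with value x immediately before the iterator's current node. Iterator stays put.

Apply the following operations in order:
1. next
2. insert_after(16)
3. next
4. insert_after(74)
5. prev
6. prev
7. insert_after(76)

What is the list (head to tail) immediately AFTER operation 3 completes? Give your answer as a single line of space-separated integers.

After 1 (next): list=[9, 3, 4, 7] cursor@3
After 2 (insert_after(16)): list=[9, 3, 16, 4, 7] cursor@3
After 3 (next): list=[9, 3, 16, 4, 7] cursor@16

Answer: 9 3 16 4 7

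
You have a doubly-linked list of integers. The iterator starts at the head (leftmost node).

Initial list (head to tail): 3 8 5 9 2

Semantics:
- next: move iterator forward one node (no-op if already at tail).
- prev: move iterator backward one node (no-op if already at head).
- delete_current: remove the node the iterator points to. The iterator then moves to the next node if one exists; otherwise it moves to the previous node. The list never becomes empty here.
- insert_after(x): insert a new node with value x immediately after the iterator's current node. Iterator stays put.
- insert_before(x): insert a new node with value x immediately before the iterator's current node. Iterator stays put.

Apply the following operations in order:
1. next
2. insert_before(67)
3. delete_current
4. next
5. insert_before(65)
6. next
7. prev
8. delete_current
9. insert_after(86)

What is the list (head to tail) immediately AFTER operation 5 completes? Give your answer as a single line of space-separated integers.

After 1 (next): list=[3, 8, 5, 9, 2] cursor@8
After 2 (insert_before(67)): list=[3, 67, 8, 5, 9, 2] cursor@8
After 3 (delete_current): list=[3, 67, 5, 9, 2] cursor@5
After 4 (next): list=[3, 67, 5, 9, 2] cursor@9
After 5 (insert_before(65)): list=[3, 67, 5, 65, 9, 2] cursor@9

Answer: 3 67 5 65 9 2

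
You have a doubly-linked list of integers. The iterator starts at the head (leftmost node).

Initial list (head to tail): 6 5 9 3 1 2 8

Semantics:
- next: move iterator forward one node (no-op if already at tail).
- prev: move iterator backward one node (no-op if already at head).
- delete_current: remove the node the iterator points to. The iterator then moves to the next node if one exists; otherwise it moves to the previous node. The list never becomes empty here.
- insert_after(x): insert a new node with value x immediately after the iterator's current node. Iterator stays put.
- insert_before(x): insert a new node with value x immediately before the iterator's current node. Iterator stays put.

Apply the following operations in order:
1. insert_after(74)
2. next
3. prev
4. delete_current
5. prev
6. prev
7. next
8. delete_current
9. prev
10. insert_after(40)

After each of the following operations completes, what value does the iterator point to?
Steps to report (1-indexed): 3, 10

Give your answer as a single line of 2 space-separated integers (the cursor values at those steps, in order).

Answer: 6 74

Derivation:
After 1 (insert_after(74)): list=[6, 74, 5, 9, 3, 1, 2, 8] cursor@6
After 2 (next): list=[6, 74, 5, 9, 3, 1, 2, 8] cursor@74
After 3 (prev): list=[6, 74, 5, 9, 3, 1, 2, 8] cursor@6
After 4 (delete_current): list=[74, 5, 9, 3, 1, 2, 8] cursor@74
After 5 (prev): list=[74, 5, 9, 3, 1, 2, 8] cursor@74
After 6 (prev): list=[74, 5, 9, 3, 1, 2, 8] cursor@74
After 7 (next): list=[74, 5, 9, 3, 1, 2, 8] cursor@5
After 8 (delete_current): list=[74, 9, 3, 1, 2, 8] cursor@9
After 9 (prev): list=[74, 9, 3, 1, 2, 8] cursor@74
After 10 (insert_after(40)): list=[74, 40, 9, 3, 1, 2, 8] cursor@74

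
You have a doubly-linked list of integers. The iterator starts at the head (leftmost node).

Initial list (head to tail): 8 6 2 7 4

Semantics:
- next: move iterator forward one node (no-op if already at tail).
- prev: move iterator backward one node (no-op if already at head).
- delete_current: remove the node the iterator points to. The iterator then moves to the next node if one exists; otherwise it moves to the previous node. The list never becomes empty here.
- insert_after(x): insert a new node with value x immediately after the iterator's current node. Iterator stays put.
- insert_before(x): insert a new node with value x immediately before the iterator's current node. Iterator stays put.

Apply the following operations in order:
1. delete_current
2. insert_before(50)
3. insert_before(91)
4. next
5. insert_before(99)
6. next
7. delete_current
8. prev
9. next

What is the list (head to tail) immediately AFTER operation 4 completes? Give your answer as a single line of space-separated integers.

Answer: 50 91 6 2 7 4

Derivation:
After 1 (delete_current): list=[6, 2, 7, 4] cursor@6
After 2 (insert_before(50)): list=[50, 6, 2, 7, 4] cursor@6
After 3 (insert_before(91)): list=[50, 91, 6, 2, 7, 4] cursor@6
After 4 (next): list=[50, 91, 6, 2, 7, 4] cursor@2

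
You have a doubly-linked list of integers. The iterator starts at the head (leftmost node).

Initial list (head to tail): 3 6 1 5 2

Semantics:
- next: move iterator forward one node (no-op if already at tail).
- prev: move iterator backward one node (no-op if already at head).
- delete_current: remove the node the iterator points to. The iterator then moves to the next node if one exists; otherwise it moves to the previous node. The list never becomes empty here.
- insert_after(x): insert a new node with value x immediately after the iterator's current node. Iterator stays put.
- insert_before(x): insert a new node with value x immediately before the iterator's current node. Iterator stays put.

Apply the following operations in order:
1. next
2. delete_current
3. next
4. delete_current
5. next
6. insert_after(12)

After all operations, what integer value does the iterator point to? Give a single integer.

After 1 (next): list=[3, 6, 1, 5, 2] cursor@6
After 2 (delete_current): list=[3, 1, 5, 2] cursor@1
After 3 (next): list=[3, 1, 5, 2] cursor@5
After 4 (delete_current): list=[3, 1, 2] cursor@2
After 5 (next): list=[3, 1, 2] cursor@2
After 6 (insert_after(12)): list=[3, 1, 2, 12] cursor@2

Answer: 2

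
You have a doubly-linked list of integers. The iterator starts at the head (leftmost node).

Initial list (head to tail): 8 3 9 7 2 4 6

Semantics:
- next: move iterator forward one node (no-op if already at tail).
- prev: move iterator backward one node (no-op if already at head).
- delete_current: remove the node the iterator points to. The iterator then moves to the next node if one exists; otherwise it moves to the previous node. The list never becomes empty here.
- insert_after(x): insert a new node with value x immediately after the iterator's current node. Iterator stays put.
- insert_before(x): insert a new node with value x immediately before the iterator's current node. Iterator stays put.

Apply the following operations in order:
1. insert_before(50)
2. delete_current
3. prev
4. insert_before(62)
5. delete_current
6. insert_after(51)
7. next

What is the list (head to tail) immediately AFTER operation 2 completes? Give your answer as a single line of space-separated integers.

After 1 (insert_before(50)): list=[50, 8, 3, 9, 7, 2, 4, 6] cursor@8
After 2 (delete_current): list=[50, 3, 9, 7, 2, 4, 6] cursor@3

Answer: 50 3 9 7 2 4 6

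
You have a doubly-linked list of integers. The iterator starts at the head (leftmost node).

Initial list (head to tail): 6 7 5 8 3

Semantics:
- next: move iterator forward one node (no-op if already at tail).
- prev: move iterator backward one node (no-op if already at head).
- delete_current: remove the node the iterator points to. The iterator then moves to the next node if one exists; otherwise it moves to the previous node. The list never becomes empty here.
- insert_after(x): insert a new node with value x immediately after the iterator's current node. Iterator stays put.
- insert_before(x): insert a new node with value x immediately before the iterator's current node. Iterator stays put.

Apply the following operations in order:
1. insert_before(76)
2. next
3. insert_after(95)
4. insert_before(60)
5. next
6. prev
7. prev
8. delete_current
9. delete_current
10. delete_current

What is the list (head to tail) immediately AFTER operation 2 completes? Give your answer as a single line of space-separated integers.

Answer: 76 6 7 5 8 3

Derivation:
After 1 (insert_before(76)): list=[76, 6, 7, 5, 8, 3] cursor@6
After 2 (next): list=[76, 6, 7, 5, 8, 3] cursor@7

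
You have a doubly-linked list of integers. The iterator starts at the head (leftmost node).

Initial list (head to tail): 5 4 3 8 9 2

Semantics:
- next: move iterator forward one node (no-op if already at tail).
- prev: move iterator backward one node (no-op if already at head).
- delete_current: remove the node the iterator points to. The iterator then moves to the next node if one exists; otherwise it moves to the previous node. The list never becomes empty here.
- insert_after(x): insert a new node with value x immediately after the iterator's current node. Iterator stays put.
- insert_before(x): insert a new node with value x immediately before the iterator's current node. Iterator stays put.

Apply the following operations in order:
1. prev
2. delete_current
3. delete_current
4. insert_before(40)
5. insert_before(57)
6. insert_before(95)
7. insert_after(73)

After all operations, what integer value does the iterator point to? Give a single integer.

After 1 (prev): list=[5, 4, 3, 8, 9, 2] cursor@5
After 2 (delete_current): list=[4, 3, 8, 9, 2] cursor@4
After 3 (delete_current): list=[3, 8, 9, 2] cursor@3
After 4 (insert_before(40)): list=[40, 3, 8, 9, 2] cursor@3
After 5 (insert_before(57)): list=[40, 57, 3, 8, 9, 2] cursor@3
After 6 (insert_before(95)): list=[40, 57, 95, 3, 8, 9, 2] cursor@3
After 7 (insert_after(73)): list=[40, 57, 95, 3, 73, 8, 9, 2] cursor@3

Answer: 3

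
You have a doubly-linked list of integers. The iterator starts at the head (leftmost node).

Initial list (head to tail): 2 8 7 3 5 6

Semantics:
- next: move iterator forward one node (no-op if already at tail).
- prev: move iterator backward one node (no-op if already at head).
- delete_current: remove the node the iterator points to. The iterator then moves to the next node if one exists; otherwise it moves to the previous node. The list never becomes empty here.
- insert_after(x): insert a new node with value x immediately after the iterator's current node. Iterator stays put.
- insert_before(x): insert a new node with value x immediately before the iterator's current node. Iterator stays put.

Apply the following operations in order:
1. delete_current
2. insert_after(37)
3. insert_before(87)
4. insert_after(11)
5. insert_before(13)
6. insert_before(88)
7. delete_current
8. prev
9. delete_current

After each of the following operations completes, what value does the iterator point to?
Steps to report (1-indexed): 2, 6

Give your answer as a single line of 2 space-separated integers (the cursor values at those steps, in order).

After 1 (delete_current): list=[8, 7, 3, 5, 6] cursor@8
After 2 (insert_after(37)): list=[8, 37, 7, 3, 5, 6] cursor@8
After 3 (insert_before(87)): list=[87, 8, 37, 7, 3, 5, 6] cursor@8
After 4 (insert_after(11)): list=[87, 8, 11, 37, 7, 3, 5, 6] cursor@8
After 5 (insert_before(13)): list=[87, 13, 8, 11, 37, 7, 3, 5, 6] cursor@8
After 6 (insert_before(88)): list=[87, 13, 88, 8, 11, 37, 7, 3, 5, 6] cursor@8
After 7 (delete_current): list=[87, 13, 88, 11, 37, 7, 3, 5, 6] cursor@11
After 8 (prev): list=[87, 13, 88, 11, 37, 7, 3, 5, 6] cursor@88
After 9 (delete_current): list=[87, 13, 11, 37, 7, 3, 5, 6] cursor@11

Answer: 8 8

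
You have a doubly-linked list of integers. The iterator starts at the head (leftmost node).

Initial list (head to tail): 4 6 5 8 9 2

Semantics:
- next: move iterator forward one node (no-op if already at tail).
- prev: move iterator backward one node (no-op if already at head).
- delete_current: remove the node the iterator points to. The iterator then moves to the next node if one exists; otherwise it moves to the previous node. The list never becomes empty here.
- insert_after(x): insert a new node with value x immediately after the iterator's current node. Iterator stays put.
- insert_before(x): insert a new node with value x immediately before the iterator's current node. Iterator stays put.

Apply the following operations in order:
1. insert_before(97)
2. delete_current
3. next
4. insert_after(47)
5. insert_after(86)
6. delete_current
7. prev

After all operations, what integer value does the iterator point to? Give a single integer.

Answer: 6

Derivation:
After 1 (insert_before(97)): list=[97, 4, 6, 5, 8, 9, 2] cursor@4
After 2 (delete_current): list=[97, 6, 5, 8, 9, 2] cursor@6
After 3 (next): list=[97, 6, 5, 8, 9, 2] cursor@5
After 4 (insert_after(47)): list=[97, 6, 5, 47, 8, 9, 2] cursor@5
After 5 (insert_after(86)): list=[97, 6, 5, 86, 47, 8, 9, 2] cursor@5
After 6 (delete_current): list=[97, 6, 86, 47, 8, 9, 2] cursor@86
After 7 (prev): list=[97, 6, 86, 47, 8, 9, 2] cursor@6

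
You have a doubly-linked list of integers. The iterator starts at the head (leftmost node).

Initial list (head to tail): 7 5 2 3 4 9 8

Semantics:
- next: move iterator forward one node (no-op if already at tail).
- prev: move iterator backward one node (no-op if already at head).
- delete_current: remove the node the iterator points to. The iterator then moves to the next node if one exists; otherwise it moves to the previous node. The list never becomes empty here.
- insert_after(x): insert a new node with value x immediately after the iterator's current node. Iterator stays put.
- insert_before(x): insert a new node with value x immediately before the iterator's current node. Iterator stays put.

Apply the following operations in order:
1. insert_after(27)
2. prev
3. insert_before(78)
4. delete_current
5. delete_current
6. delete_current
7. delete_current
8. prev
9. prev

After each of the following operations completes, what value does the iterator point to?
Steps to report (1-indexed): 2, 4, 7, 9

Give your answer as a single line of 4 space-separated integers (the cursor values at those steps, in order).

Answer: 7 27 3 78

Derivation:
After 1 (insert_after(27)): list=[7, 27, 5, 2, 3, 4, 9, 8] cursor@7
After 2 (prev): list=[7, 27, 5, 2, 3, 4, 9, 8] cursor@7
After 3 (insert_before(78)): list=[78, 7, 27, 5, 2, 3, 4, 9, 8] cursor@7
After 4 (delete_current): list=[78, 27, 5, 2, 3, 4, 9, 8] cursor@27
After 5 (delete_current): list=[78, 5, 2, 3, 4, 9, 8] cursor@5
After 6 (delete_current): list=[78, 2, 3, 4, 9, 8] cursor@2
After 7 (delete_current): list=[78, 3, 4, 9, 8] cursor@3
After 8 (prev): list=[78, 3, 4, 9, 8] cursor@78
After 9 (prev): list=[78, 3, 4, 9, 8] cursor@78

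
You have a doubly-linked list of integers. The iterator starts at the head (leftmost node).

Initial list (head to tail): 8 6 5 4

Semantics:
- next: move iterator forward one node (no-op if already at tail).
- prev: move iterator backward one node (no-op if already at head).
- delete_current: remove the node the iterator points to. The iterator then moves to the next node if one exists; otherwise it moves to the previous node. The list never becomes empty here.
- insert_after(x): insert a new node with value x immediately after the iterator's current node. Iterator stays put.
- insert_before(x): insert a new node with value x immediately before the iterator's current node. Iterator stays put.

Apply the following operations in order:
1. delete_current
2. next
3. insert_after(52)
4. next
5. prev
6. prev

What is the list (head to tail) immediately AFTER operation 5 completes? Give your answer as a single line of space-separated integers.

Answer: 6 5 52 4

Derivation:
After 1 (delete_current): list=[6, 5, 4] cursor@6
After 2 (next): list=[6, 5, 4] cursor@5
After 3 (insert_after(52)): list=[6, 5, 52, 4] cursor@5
After 4 (next): list=[6, 5, 52, 4] cursor@52
After 5 (prev): list=[6, 5, 52, 4] cursor@5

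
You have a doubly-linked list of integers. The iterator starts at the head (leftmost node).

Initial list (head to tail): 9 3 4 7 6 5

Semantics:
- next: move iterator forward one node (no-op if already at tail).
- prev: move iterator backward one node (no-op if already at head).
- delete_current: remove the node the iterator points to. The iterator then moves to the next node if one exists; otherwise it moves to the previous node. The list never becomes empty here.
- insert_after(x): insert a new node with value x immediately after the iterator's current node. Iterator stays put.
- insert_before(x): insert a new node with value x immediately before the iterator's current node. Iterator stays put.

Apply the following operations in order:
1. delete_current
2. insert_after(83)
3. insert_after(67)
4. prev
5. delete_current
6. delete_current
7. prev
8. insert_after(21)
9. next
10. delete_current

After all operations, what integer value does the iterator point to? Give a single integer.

After 1 (delete_current): list=[3, 4, 7, 6, 5] cursor@3
After 2 (insert_after(83)): list=[3, 83, 4, 7, 6, 5] cursor@3
After 3 (insert_after(67)): list=[3, 67, 83, 4, 7, 6, 5] cursor@3
After 4 (prev): list=[3, 67, 83, 4, 7, 6, 5] cursor@3
After 5 (delete_current): list=[67, 83, 4, 7, 6, 5] cursor@67
After 6 (delete_current): list=[83, 4, 7, 6, 5] cursor@83
After 7 (prev): list=[83, 4, 7, 6, 5] cursor@83
After 8 (insert_after(21)): list=[83, 21, 4, 7, 6, 5] cursor@83
After 9 (next): list=[83, 21, 4, 7, 6, 5] cursor@21
After 10 (delete_current): list=[83, 4, 7, 6, 5] cursor@4

Answer: 4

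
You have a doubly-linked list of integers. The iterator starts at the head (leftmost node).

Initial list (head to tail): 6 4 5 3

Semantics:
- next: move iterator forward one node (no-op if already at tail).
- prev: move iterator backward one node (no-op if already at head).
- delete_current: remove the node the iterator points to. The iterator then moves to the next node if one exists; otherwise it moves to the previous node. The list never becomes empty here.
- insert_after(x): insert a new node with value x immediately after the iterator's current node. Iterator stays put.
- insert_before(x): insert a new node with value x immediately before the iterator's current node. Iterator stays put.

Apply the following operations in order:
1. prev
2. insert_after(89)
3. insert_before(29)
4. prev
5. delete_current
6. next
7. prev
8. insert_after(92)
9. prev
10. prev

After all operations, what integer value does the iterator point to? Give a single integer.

Answer: 6

Derivation:
After 1 (prev): list=[6, 4, 5, 3] cursor@6
After 2 (insert_after(89)): list=[6, 89, 4, 5, 3] cursor@6
After 3 (insert_before(29)): list=[29, 6, 89, 4, 5, 3] cursor@6
After 4 (prev): list=[29, 6, 89, 4, 5, 3] cursor@29
After 5 (delete_current): list=[6, 89, 4, 5, 3] cursor@6
After 6 (next): list=[6, 89, 4, 5, 3] cursor@89
After 7 (prev): list=[6, 89, 4, 5, 3] cursor@6
After 8 (insert_after(92)): list=[6, 92, 89, 4, 5, 3] cursor@6
After 9 (prev): list=[6, 92, 89, 4, 5, 3] cursor@6
After 10 (prev): list=[6, 92, 89, 4, 5, 3] cursor@6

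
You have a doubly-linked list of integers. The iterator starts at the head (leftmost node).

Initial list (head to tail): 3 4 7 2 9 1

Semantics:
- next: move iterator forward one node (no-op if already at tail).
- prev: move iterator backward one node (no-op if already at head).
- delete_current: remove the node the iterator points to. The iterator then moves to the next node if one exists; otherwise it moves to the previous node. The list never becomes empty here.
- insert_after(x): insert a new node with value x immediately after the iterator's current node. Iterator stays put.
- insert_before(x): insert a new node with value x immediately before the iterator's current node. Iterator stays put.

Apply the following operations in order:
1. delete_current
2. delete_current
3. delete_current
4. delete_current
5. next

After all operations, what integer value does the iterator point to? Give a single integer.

After 1 (delete_current): list=[4, 7, 2, 9, 1] cursor@4
After 2 (delete_current): list=[7, 2, 9, 1] cursor@7
After 3 (delete_current): list=[2, 9, 1] cursor@2
After 4 (delete_current): list=[9, 1] cursor@9
After 5 (next): list=[9, 1] cursor@1

Answer: 1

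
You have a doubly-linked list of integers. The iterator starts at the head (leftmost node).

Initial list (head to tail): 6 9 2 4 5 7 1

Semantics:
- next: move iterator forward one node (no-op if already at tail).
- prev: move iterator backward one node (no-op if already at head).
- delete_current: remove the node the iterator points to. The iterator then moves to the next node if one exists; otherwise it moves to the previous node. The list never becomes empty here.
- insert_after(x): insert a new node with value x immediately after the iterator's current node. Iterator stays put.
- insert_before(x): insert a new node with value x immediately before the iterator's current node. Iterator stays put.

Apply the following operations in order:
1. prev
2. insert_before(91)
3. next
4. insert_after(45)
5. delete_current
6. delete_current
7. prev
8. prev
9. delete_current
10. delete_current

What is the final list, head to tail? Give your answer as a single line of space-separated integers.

After 1 (prev): list=[6, 9, 2, 4, 5, 7, 1] cursor@6
After 2 (insert_before(91)): list=[91, 6, 9, 2, 4, 5, 7, 1] cursor@6
After 3 (next): list=[91, 6, 9, 2, 4, 5, 7, 1] cursor@9
After 4 (insert_after(45)): list=[91, 6, 9, 45, 2, 4, 5, 7, 1] cursor@9
After 5 (delete_current): list=[91, 6, 45, 2, 4, 5, 7, 1] cursor@45
After 6 (delete_current): list=[91, 6, 2, 4, 5, 7, 1] cursor@2
After 7 (prev): list=[91, 6, 2, 4, 5, 7, 1] cursor@6
After 8 (prev): list=[91, 6, 2, 4, 5, 7, 1] cursor@91
After 9 (delete_current): list=[6, 2, 4, 5, 7, 1] cursor@6
After 10 (delete_current): list=[2, 4, 5, 7, 1] cursor@2

Answer: 2 4 5 7 1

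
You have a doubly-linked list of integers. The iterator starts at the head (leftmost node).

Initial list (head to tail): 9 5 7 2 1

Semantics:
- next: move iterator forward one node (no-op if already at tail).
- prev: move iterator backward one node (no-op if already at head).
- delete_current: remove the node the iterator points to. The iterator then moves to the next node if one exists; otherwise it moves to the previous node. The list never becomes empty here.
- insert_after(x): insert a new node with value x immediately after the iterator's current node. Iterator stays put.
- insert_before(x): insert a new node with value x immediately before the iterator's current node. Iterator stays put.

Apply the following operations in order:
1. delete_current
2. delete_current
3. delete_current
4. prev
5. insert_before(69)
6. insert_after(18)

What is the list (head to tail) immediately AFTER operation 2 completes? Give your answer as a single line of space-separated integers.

Answer: 7 2 1

Derivation:
After 1 (delete_current): list=[5, 7, 2, 1] cursor@5
After 2 (delete_current): list=[7, 2, 1] cursor@7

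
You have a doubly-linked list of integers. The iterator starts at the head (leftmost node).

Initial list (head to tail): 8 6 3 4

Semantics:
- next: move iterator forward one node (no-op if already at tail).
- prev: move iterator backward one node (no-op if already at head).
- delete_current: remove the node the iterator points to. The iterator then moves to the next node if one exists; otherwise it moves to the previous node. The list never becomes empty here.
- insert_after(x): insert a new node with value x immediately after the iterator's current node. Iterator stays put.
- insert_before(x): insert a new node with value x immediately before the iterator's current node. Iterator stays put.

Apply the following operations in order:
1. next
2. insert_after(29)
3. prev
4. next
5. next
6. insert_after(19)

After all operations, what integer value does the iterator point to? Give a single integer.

After 1 (next): list=[8, 6, 3, 4] cursor@6
After 2 (insert_after(29)): list=[8, 6, 29, 3, 4] cursor@6
After 3 (prev): list=[8, 6, 29, 3, 4] cursor@8
After 4 (next): list=[8, 6, 29, 3, 4] cursor@6
After 5 (next): list=[8, 6, 29, 3, 4] cursor@29
After 6 (insert_after(19)): list=[8, 6, 29, 19, 3, 4] cursor@29

Answer: 29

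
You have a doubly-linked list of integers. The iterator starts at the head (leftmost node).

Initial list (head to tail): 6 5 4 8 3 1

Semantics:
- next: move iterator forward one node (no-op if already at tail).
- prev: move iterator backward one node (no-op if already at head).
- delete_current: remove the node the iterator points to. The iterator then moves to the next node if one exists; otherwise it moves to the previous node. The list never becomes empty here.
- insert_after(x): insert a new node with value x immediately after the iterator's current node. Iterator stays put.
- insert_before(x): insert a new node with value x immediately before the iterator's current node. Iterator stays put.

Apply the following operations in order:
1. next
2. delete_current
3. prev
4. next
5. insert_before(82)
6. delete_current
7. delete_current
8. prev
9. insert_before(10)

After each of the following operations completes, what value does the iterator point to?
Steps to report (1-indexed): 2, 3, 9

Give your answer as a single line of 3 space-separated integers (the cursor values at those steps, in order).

Answer: 4 6 82

Derivation:
After 1 (next): list=[6, 5, 4, 8, 3, 1] cursor@5
After 2 (delete_current): list=[6, 4, 8, 3, 1] cursor@4
After 3 (prev): list=[6, 4, 8, 3, 1] cursor@6
After 4 (next): list=[6, 4, 8, 3, 1] cursor@4
After 5 (insert_before(82)): list=[6, 82, 4, 8, 3, 1] cursor@4
After 6 (delete_current): list=[6, 82, 8, 3, 1] cursor@8
After 7 (delete_current): list=[6, 82, 3, 1] cursor@3
After 8 (prev): list=[6, 82, 3, 1] cursor@82
After 9 (insert_before(10)): list=[6, 10, 82, 3, 1] cursor@82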